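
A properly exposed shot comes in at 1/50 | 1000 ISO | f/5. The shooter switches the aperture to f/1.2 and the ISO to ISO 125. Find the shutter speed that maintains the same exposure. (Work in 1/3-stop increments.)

Aperture: f/5 → f/4.5 → f/4 → f/3.5 → f/3.2 → f/2.8 → f/2.5 → f/2.2 → f/2 → f/1.8 → f/1.6 → f/1.4 → f/1.2 — 4 stops larger aperture (brighter).
ISO: 1000 → 800 → 640 → 500 → 400 → 320 → 250 → 200 → 160 → 125 — 3 stops dropped (darker).
Net change so far: 1 stop brighter. Offset with the shutter speed: 1/50 → 1/60 → 1/80 → 1/100.

1/100s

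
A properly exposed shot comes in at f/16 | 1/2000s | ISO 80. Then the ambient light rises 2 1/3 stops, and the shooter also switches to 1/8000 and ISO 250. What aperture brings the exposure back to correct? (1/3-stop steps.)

Scene light: 2 1/3 stops brighter.
Shutter speed: 1/2000 → 1/2500 → 1/3200 → 1/4000 → 1/5000 → 1/6400 → 1/8000 — 2 stops faster (darker).
ISO: 80 → 100 → 125 → 160 → 200 → 250 — 1 2/3 stops higher (brighter).
Net so far: 2 stops brighter. Aperture: f/16 → f/18 → f/20 → f/22 → f/25 → f/29 → f/32.

f/32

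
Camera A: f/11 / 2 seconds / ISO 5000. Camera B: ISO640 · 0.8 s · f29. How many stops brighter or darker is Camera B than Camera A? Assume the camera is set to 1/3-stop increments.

7 stops darker

Aperture: f/11 → f/13 → f/14 → f/16 → f/18 → f/20 → f/22 → f/25 → f/29 — 2 2/3 stops smaller aperture (darker).
Shutter speed: 2 → 1.6 → 1.3 → 1 → 0.8 — 1 1/3 stops faster (darker).
ISO: 5000 → 4000 → 3200 → 2500 → 2000 → 1600 → 1250 → 1000 → 800 → 640 — 3 stops lower (darker).
Net: −2 2/3 −1 1/3 −3 = −7 stops.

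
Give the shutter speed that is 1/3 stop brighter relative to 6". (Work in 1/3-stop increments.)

8 s

Shutter speed: 6 → 8 — 1/3 stop longer (brighter).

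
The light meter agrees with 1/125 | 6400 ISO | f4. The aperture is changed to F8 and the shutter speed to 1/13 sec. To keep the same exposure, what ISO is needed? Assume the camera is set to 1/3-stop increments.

ISO 2500

Aperture: f/4 → f/4.5 → f/5 → f/5.6 → f/6.3 → f/7.1 → f/8 — 2 stops stopped down (darker).
Shutter speed: 1/125 → 1/100 → 1/80 → 1/60 → 1/50 → 1/40 → 1/30 → 1/25 → 1/20 → 1/15 → 1/13 — 3 1/3 stops slower (brighter).
Net change so far: 1 1/3 stops brighter. Offset with the ISO: 6400 → 5000 → 4000 → 3200 → 2500.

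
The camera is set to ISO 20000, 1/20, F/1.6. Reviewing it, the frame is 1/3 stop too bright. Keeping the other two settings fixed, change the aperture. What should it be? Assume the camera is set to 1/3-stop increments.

f/1.8

Overexposed by 1/3 stop → need 1/3 stop darker.
Aperture: f/1.6 → f/1.8.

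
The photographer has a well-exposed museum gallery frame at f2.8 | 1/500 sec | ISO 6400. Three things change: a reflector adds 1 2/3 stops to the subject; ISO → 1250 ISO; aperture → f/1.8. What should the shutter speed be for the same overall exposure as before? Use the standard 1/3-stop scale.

Scene light: 1 2/3 stops brighter.
ISO: 6400 → 5000 → 4000 → 3200 → 2500 → 2000 → 1600 → 1250 — 2 1/3 stops lower (darker).
Aperture: f/2.8 → f/2.5 → f/2.2 → f/2 → f/1.8 — 1 1/3 stops opened up (brighter).
Net so far: 2/3 stop brighter. Shutter speed: 1/500 → 1/640 → 1/800.

1/800s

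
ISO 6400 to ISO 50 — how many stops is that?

6400 → 3200 → 1600 → 800 → 400 → 200 → 100 → 50 — count the steps: 7 stops.

7 stops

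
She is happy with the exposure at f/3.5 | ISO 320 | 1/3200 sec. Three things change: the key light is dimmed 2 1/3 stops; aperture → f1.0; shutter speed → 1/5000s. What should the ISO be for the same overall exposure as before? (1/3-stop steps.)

Scene light: 2 1/3 stops darker.
Aperture: f/3.5 → f/3.2 → f/2.8 → f/2.5 → f/2.2 → f/2 → f/1.8 → f/1.6 → f/1.4 → f/1.2 → f/1.1 → f/1.0 — 3 2/3 stops larger aperture (brighter).
Shutter speed: 1/3200 → 1/4000 → 1/5000 — 2/3 stop faster (darker).
Net so far: 2/3 stop brighter. ISO: 320 → 250 → 200.

ISO 200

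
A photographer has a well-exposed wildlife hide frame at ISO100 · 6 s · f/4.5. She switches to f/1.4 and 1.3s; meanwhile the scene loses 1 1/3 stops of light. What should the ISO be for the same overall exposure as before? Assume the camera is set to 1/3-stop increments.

ISO 125

Scene light: 1 1/3 stops darker.
Aperture: f/4.5 → f/4 → f/3.5 → f/3.2 → f/2.8 → f/2.5 → f/2.2 → f/2 → f/1.8 → f/1.6 → f/1.4 — 3 1/3 stops opened up (brighter).
Shutter speed: 6 → 5 → 4 → 3.2 → 2.5 → 2 → 1.6 → 1.3 — 2 1/3 stops shorter (darker).
Net so far: 1/3 stop darker. ISO: 100 → 125.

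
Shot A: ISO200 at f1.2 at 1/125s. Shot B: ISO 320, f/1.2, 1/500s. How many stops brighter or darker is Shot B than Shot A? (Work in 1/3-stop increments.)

Aperture: unchanged.
Shutter speed: 1/125 → 1/160 → 1/200 → 1/250 → 1/320 → 1/400 → 1/500 — 2 stops faster (darker).
ISO: 200 → 250 → 320 — 2/3 stop higher (brighter).
Net: −2 +2/3 = −1 1/3 stops.

1 1/3 stops darker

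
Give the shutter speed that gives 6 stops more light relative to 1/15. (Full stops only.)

4 s

Shutter speed: 1/15 → 1/8 → 1/4 → 1/2 → 1 → 2 → 4 — 6 stops longer (brighter).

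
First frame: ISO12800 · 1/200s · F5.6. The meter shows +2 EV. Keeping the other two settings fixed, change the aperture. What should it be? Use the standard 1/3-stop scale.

Overexposed by 2 stops → need 2 stops darker.
Aperture: f/5.6 → f/6.3 → f/7.1 → f/8 → f/9 → f/10 → f/11.

f/11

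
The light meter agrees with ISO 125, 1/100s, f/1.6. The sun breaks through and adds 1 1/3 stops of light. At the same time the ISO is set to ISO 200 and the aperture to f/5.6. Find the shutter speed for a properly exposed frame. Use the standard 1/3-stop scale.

Scene light: 1 1/3 stops brighter.
ISO: 125 → 160 → 200 — 2/3 stop raised (brighter).
Aperture: f/1.6 → f/1.8 → f/2 → f/2.2 → f/2.5 → f/2.8 → f/3.2 → f/3.5 → f/4 → f/4.5 → f/5 → f/5.6 — 3 2/3 stops narrower (darker).
Net so far: 1 2/3 stops darker. Shutter speed: 1/100 → 1/80 → 1/60 → 1/50 → 1/40 → 1/30.

1/30s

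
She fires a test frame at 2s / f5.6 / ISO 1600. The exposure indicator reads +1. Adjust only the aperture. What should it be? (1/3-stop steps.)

Overexposed by 1 stop → need 1 stop darker.
Aperture: f/5.6 → f/6.3 → f/7.1 → f/8.

f/8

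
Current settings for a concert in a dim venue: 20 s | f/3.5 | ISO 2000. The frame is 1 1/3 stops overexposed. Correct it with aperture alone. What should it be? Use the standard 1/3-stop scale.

f/5.6

Overexposed by 1 1/3 stops → need 1 1/3 stops darker.
Aperture: f/3.5 → f/4 → f/4.5 → f/5 → f/5.6.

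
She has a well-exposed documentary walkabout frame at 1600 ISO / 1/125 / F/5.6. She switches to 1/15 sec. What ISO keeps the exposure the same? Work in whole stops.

ISO 200

Shutter speed: 1/125 → 1/60 → 1/30 → 1/15 — 3 stops slower (brighter).
Need 3 stops darker from the ISO: 1600 → 800 → 400 → 200.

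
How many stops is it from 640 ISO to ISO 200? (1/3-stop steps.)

640 → 500 → 400 → 320 → 250 → 200 — count the steps: 5 third-stops = 1 2/3 stops.

1 2/3 stops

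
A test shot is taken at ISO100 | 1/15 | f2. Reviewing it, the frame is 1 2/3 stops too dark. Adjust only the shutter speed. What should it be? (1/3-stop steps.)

1/5s

Underexposed by 1 2/3 stops → need 1 2/3 stops brighter.
Shutter speed: 1/15 → 1/13 → 1/10 → 1/8 → 1/6 → 1/5.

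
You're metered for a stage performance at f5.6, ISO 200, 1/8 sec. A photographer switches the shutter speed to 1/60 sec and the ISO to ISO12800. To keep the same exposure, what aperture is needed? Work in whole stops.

f/16

Shutter speed: 1/8 → 1/15 → 1/30 → 1/60 — 3 stops faster (darker).
ISO: 200 → 400 → 800 → 1600 → 3200 → 6400 → 12800 — 6 stops raised (brighter).
Net change so far: 3 stops brighter. Offset with the aperture: f/5.6 → f/8 → f/11 → f/16.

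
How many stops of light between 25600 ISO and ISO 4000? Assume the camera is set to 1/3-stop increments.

25600 → 20000 → 16000 → 12800 → 10000 → 8000 → 6400 → 5000 → 4000 — count the steps: 8 third-stops = 2 2/3 stops.

2 2/3 stops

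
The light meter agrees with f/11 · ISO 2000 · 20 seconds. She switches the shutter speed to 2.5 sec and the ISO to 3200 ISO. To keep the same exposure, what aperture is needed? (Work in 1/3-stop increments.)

Shutter speed: 20 → 15 → 13 → 10 → 8 → 6 → 5 → 4 → 3.2 → 2.5 — 3 stops faster (darker).
ISO: 2000 → 2500 → 3200 — 2/3 stop raised (brighter).
Net change so far: 2 1/3 stops darker. Offset with the aperture: f/11 → f/10 → f/9 → f/8 → f/7.1 → f/6.3 → f/5.6 → f/5.

f/5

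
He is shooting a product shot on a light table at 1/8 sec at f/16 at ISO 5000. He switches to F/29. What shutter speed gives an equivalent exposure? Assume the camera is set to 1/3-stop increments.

Aperture: f/16 → f/18 → f/20 → f/22 → f/25 → f/29 — 1 2/3 stops stopped down (darker).
Need 1 2/3 stops brighter from the shutter speed: 1/8 → 1/6 → 1/5 → 1/4 → 0.3 → 0.4.

0.4 s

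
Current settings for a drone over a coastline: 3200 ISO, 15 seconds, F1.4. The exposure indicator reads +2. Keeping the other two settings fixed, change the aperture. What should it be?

Overexposed by 2 stops → need 2 stops darker.
Aperture: f/1.4 → f/2 → f/2.8.

f/2.8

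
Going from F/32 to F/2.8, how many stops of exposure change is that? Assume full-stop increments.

f/32 → f/22 → f/16 → f/11 → f/8 → f/5.6 → f/4 → f/2.8 — count the steps: 7 stops.

7 stops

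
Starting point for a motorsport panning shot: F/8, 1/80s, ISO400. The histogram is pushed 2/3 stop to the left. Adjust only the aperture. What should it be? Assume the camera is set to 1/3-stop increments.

Underexposed by 2/3 stop → need 2/3 stop brighter.
Aperture: f/8 → f/7.1 → f/6.3.

f/6.3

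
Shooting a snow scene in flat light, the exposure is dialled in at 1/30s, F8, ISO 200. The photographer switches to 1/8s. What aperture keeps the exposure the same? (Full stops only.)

Shutter speed: 1/30 → 1/15 → 1/8 — 2 stops slower (brighter).
Need 2 stops darker from the aperture: f/8 → f/11 → f/16.

f/16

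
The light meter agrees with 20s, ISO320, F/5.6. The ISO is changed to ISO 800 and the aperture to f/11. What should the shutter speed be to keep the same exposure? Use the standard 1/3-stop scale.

ISO: 320 → 400 → 500 → 640 → 800 — 1 1/3 stops higher (brighter).
Aperture: f/5.6 → f/6.3 → f/7.1 → f/8 → f/9 → f/10 → f/11 — 2 stops stopped down (darker).
Net change so far: 2/3 stop darker. Offset with the shutter speed: 20 → 25 → 30.

30 s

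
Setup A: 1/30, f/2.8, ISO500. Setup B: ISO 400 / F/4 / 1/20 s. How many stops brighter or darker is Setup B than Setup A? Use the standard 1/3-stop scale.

Aperture: f/2.8 → f/3.2 → f/3.5 → f/4 — 1 stop narrower (darker).
Shutter speed: 1/30 → 1/25 → 1/20 — 2/3 stop longer (brighter).
ISO: 500 → 400 — 1/3 stop dropped (darker).
Net: −1 +2/3 −1/3 = −2/3 stops.

2/3 stop darker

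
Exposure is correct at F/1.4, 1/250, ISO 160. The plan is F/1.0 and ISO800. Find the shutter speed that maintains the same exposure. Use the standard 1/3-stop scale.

Aperture: f/1.4 → f/1.2 → f/1.1 → f/1.0 — 1 stop wider (brighter).
ISO: 160 → 200 → 250 → 320 → 400 → 500 → 640 → 800 — 2 1/3 stops raised (brighter).
Net change so far: 3 1/3 stops brighter. Offset with the shutter speed: 1/250 → 1/320 → 1/400 → 1/500 → 1/640 → 1/800 → 1/1000 → 1/1250 → 1/1600 → 1/2000 → 1/2500.

1/2500s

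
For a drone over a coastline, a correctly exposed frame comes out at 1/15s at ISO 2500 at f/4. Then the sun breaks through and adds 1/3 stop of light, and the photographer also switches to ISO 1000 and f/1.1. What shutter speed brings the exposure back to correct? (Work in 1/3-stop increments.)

1/100s

Scene light: 1/3 stop brighter.
ISO: 2500 → 2000 → 1600 → 1250 → 1000 — 1 1/3 stops lower (darker).
Aperture: f/4 → f/3.5 → f/3.2 → f/2.8 → f/2.5 → f/2.2 → f/2 → f/1.8 → f/1.6 → f/1.4 → f/1.2 → f/1.1 — 3 2/3 stops wider (brighter).
Net so far: 2 2/3 stops brighter. Shutter speed: 1/15 → 1/20 → 1/25 → 1/30 → 1/40 → 1/50 → 1/60 → 1/80 → 1/100.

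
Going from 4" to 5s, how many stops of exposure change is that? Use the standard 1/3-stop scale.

4 → 5 — count the steps: 1 third-stops = 1/3 stop.

1/3 stop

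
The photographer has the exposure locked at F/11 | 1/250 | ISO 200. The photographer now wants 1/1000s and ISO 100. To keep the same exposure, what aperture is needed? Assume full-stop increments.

f/4

Shutter speed: 1/250 → 1/500 → 1/1000 — 2 stops faster (darker).
ISO: 200 → 100 — 1 stop dropped (darker).
Net change so far: 3 stops darker. Offset with the aperture: f/11 → f/8 → f/5.6 → f/4.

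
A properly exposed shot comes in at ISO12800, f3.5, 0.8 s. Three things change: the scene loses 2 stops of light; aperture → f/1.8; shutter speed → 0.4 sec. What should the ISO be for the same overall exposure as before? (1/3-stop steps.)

Scene light: 2 stops darker.
Aperture: f/3.5 → f/3.2 → f/2.8 → f/2.5 → f/2.2 → f/2 → f/1.8 — 2 stops larger aperture (brighter).
Shutter speed: 0.8 → 0.6 → 0.5 → 0.4 — 1 stop faster (darker).
Net so far: 1 stop darker. ISO: 12800 → 16000 → 20000 → 25600.

ISO 25600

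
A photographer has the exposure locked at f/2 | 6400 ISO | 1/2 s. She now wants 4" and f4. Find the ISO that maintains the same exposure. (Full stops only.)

Shutter speed: 1/2 → 1 → 2 → 4 — 3 stops longer (brighter).
Aperture: f/2 → f/2.8 → f/4 — 2 stops narrower (darker).
Net change so far: 1 stop brighter. Offset with the ISO: 6400 → 3200.

ISO 3200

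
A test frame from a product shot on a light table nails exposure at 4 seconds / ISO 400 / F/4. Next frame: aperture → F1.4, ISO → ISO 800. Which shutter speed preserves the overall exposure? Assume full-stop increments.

1/4s

Aperture: f/4 → f/2.8 → f/2 → f/1.4 — 3 stops opened up (brighter).
ISO: 400 → 800 — 1 stop raised (brighter).
Net change so far: 4 stops brighter. Offset with the shutter speed: 4 → 2 → 1 → 1/2 → 1/4.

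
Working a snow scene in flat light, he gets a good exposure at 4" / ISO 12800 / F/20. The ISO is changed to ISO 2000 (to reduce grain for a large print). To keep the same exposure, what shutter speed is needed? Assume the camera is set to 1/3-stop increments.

ISO: 12800 → 10000 → 8000 → 6400 → 5000 → 4000 → 3200 → 2500 → 2000 — 2 2/3 stops lower (darker).
Need 2 2/3 stops brighter from the shutter speed: 4 → 5 → 6 → 8 → 10 → 13 → 15 → 20 → 25.

25 s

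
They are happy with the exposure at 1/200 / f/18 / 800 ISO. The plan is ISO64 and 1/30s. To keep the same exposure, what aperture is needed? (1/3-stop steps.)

ISO: 800 → 640 → 500 → 400 → 320 → 250 → 200 → 160 → 125 → 100 → 80 → 64 — 3 2/3 stops dropped (darker).
Shutter speed: 1/200 → 1/160 → 1/125 → 1/100 → 1/80 → 1/60 → 1/50 → 1/40 → 1/30 — 2 2/3 stops slower (brighter).
Net change so far: 1 stop darker. Offset with the aperture: f/18 → f/16 → f/14 → f/13.

f/13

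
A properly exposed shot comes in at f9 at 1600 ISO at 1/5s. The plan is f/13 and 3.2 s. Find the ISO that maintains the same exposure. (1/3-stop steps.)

ISO 200

Aperture: f/9 → f/10 → f/11 → f/13 — 1 stop stopped down (darker).
Shutter speed: 1/5 → 1/4 → 0.3 → 0.4 → 0.5 → 0.6 → 0.8 → 1 → 1.3 → 1.6 → 2 → 2.5 → 3.2 — 4 stops slower (brighter).
Net change so far: 3 stops brighter. Offset with the ISO: 1600 → 1250 → 1000 → 800 → 640 → 500 → 400 → 320 → 250 → 200.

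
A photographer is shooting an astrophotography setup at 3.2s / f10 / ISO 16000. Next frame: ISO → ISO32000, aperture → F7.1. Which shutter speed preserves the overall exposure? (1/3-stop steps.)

ISO: 16000 → 20000 → 25600 → 32000 — 1 stop higher (brighter).
Aperture: f/10 → f/9 → f/8 → f/7.1 — 1 stop larger aperture (brighter).
Net change so far: 2 stops brighter. Offset with the shutter speed: 3.2 → 2.5 → 2 → 1.6 → 1.3 → 1 → 0.8.

0.8 s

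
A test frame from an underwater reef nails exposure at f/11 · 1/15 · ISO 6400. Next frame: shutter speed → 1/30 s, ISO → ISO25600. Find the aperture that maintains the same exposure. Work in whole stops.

Shutter speed: 1/15 → 1/30 — 1 stop shorter (darker).
ISO: 6400 → 12800 → 25600 — 2 stops higher (brighter).
Net change so far: 1 stop brighter. Offset with the aperture: f/11 → f/16.

f/16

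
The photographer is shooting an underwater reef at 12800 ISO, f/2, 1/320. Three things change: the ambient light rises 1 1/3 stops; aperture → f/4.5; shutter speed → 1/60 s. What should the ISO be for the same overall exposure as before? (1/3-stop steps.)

Scene light: 1 1/3 stops brighter.
Aperture: f/2 → f/2.2 → f/2.5 → f/2.8 → f/3.2 → f/3.5 → f/4 → f/4.5 — 2 1/3 stops smaller aperture (darker).
Shutter speed: 1/320 → 1/250 → 1/200 → 1/160 → 1/125 → 1/100 → 1/80 → 1/60 — 2 1/3 stops longer (brighter).
Net so far: 1 1/3 stops brighter. ISO: 12800 → 10000 → 8000 → 6400 → 5000.

ISO 5000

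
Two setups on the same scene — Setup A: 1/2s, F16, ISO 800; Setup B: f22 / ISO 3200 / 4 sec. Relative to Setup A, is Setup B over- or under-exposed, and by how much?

Aperture: f/16 → f/22 — 1 stop stopped down (darker).
Shutter speed: 1/2 → 1 → 2 → 4 — 3 stops slower (brighter).
ISO: 800 → 1600 → 3200 — 2 stops higher (brighter).
Net: −1 +3 +2 = +4 stops.

4 stops brighter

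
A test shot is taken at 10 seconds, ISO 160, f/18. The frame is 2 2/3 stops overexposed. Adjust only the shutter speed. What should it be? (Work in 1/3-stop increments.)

Overexposed by 2 2/3 stops → need 2 2/3 stops darker.
Shutter speed: 10 → 8 → 6 → 5 → 4 → 3.2 → 2.5 → 2 → 1.6.

1.6 s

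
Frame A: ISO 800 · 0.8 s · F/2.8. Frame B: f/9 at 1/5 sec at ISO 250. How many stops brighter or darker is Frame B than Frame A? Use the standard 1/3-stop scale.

Aperture: f/2.8 → f/3.2 → f/3.5 → f/4 → f/4.5 → f/5 → f/5.6 → f/6.3 → f/7.1 → f/8 → f/9 — 3 1/3 stops narrower (darker).
Shutter speed: 0.8 → 0.6 → 0.5 → 0.4 → 0.3 → 1/4 → 1/5 — 2 stops faster (darker).
ISO: 800 → 640 → 500 → 400 → 320 → 250 — 1 2/3 stops lower (darker).
Net: −3 1/3 −2 −1 2/3 = −7 stops.

7 stops darker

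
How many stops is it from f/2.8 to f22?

6 stops

f/2.8 → f/4 → f/5.6 → f/8 → f/11 → f/16 → f/22 — count the steps: 6 stops.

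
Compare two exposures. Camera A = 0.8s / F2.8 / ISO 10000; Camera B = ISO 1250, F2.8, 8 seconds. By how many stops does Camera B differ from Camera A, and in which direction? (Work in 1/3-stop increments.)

Aperture: unchanged.
Shutter speed: 0.8 → 1 → 1.3 → 1.6 → 2 → 2.5 → 3.2 → 4 → 5 → 6 → 8 — 3 1/3 stops longer (brighter).
ISO: 10000 → 8000 → 6400 → 5000 → 4000 → 3200 → 2500 → 2000 → 1600 → 1250 — 3 stops lower (darker).
Net: +3 1/3 −3 = +1/3 stops.

1/3 stop brighter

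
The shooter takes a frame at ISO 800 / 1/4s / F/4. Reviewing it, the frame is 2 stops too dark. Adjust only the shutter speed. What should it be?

1 s

Underexposed by 2 stops → need 2 stops brighter.
Shutter speed: 1/4 → 1/2 → 1.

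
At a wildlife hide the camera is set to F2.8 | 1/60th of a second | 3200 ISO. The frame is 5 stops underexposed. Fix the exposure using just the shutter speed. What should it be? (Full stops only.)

Underexposed by 5 stops → need 5 stops brighter.
Shutter speed: 1/60 → 1/30 → 1/15 → 1/8 → 1/4 → 1/2.

1/2s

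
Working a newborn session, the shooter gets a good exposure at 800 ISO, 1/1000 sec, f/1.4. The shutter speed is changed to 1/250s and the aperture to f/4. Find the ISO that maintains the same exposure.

ISO 1600

Shutter speed: 1/1000 → 1/500 → 1/250 — 2 stops slower (brighter).
Aperture: f/1.4 → f/2 → f/2.8 → f/4 — 3 stops smaller aperture (darker).
Net change so far: 1 stop darker. Offset with the ISO: 800 → 1600.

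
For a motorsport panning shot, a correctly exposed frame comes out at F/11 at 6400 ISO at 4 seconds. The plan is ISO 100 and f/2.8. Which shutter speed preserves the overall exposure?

ISO: 6400 → 3200 → 1600 → 800 → 400 → 200 → 100 — 6 stops lower (darker).
Aperture: f/11 → f/8 → f/5.6 → f/4 → f/2.8 — 4 stops wider (brighter).
Net change so far: 2 stops darker. Offset with the shutter speed: 4 → 8 → 15.

15 s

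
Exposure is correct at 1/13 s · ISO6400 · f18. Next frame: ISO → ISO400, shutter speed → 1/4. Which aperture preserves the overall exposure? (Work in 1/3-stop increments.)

f/8

ISO: 6400 → 5000 → 4000 → 3200 → 2500 → 2000 → 1600 → 1250 → 1000 → 800 → 640 → 500 → 400 — 4 stops dropped (darker).
Shutter speed: 1/13 → 1/10 → 1/8 → 1/6 → 1/5 → 1/4 — 1 2/3 stops slower (brighter).
Net change so far: 2 1/3 stops darker. Offset with the aperture: f/18 → f/16 → f/14 → f/13 → f/11 → f/10 → f/9 → f/8.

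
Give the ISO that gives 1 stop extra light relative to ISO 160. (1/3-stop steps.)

ISO: 160 → 200 → 250 → 320 — 1 stop higher (brighter).

ISO 320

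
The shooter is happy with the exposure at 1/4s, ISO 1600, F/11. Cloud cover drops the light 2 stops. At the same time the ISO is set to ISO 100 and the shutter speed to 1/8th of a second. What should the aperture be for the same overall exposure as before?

f/1.0

Scene light: 2 stops darker.
ISO: 1600 → 800 → 400 → 200 → 100 — 4 stops dropped (darker).
Shutter speed: 1/4 → 1/8 — 1 stop faster (darker).
Net so far: 7 stops darker. Aperture: f/11 → f/8 → f/5.6 → f/4 → f/2.8 → f/2 → f/1.4 → f/1.0.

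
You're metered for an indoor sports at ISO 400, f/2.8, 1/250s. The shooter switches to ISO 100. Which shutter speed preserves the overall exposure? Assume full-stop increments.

1/60s

ISO: 400 → 200 → 100 — 2 stops dropped (darker).
Need 2 stops brighter from the shutter speed: 1/250 → 1/125 → 1/60.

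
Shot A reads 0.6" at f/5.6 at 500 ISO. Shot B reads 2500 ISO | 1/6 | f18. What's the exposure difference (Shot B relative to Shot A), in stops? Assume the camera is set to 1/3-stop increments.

3 stops darker

Aperture: f/5.6 → f/6.3 → f/7.1 → f/8 → f/9 → f/10 → f/11 → f/13 → f/14 → f/16 → f/18 — 3 1/3 stops smaller aperture (darker).
Shutter speed: 0.6 → 0.5 → 0.4 → 0.3 → 1/4 → 1/5 → 1/6 — 2 stops shorter (darker).
ISO: 500 → 640 → 800 → 1000 → 1250 → 1600 → 2000 → 2500 — 2 1/3 stops raised (brighter).
Net: −3 1/3 −2 +2 1/3 = −3 stops.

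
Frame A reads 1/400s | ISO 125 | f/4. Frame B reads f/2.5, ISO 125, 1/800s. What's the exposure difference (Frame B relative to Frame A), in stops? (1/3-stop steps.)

1/3 stop brighter

Aperture: f/4 → f/3.5 → f/3.2 → f/2.8 → f/2.5 — 1 1/3 stops opened up (brighter).
Shutter speed: 1/400 → 1/500 → 1/640 → 1/800 — 1 stop shorter (darker).
ISO: unchanged.
Net: +1 1/3 −1 = +1/3 stops.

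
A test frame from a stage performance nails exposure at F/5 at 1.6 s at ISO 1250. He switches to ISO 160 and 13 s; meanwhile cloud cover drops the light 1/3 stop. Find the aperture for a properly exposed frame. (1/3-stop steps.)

Scene light: 1/3 stop darker.
ISO: 1250 → 1000 → 800 → 640 → 500 → 400 → 320 → 250 → 200 → 160 — 3 stops dropped (darker).
Shutter speed: 1.6 → 2 → 2.5 → 3.2 → 4 → 5 → 6 → 8 → 10 → 13 — 3 stops longer (brighter).
Net so far: 1/3 stop darker. Aperture: f/5 → f/4.5.

f/4.5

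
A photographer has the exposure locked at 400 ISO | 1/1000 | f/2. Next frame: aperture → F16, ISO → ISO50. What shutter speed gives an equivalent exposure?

1/2s

Aperture: f/2 → f/2.8 → f/4 → f/5.6 → f/8 → f/11 → f/16 — 6 stops smaller aperture (darker).
ISO: 400 → 200 → 100 → 50 — 3 stops dropped (darker).
Net change so far: 9 stops darker. Offset with the shutter speed: 1/1000 → 1/500 → 1/250 → 1/125 → 1/60 → 1/30 → 1/15 → 1/8 → 1/4 → 1/2.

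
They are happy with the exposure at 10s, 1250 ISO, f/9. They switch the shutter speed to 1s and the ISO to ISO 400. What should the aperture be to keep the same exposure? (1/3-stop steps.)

Shutter speed: 10 → 8 → 6 → 5 → 4 → 3.2 → 2.5 → 2 → 1.6 → 1.3 → 1 — 3 1/3 stops shorter (darker).
ISO: 1250 → 1000 → 800 → 640 → 500 → 400 — 1 2/3 stops dropped (darker).
Net change so far: 5 stops darker. Offset with the aperture: f/9 → f/8 → f/7.1 → f/6.3 → f/5.6 → f/5 → f/4.5 → f/4 → f/3.5 → f/3.2 → f/2.8 → f/2.5 → f/2.2 → f/2 → f/1.8 → f/1.6.

f/1.6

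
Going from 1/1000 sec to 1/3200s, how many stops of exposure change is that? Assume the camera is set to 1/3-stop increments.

1/1000 → 1/1250 → 1/1600 → 1/2000 → 1/2500 → 1/3200 — count the steps: 5 third-stops = 1 2/3 stops.

1 2/3 stops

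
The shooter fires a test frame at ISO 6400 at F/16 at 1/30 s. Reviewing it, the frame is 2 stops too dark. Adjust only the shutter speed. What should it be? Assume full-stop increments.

Underexposed by 2 stops → need 2 stops brighter.
Shutter speed: 1/30 → 1/15 → 1/8.

1/8s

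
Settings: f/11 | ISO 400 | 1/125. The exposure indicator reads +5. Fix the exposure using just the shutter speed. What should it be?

Overexposed by 5 stops → need 5 stops darker.
Shutter speed: 1/125 → 1/250 → 1/500 → 1/1000 → 1/2000 → 1/4000.

1/4000s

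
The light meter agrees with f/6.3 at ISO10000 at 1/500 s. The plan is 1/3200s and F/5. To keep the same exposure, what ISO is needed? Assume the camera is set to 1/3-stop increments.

Shutter speed: 1/500 → 1/640 → 1/800 → 1/1000 → 1/1250 → 1/1600 → 1/2000 → 1/2500 → 1/3200 — 2 2/3 stops faster (darker).
Aperture: f/6.3 → f/5.6 → f/5 — 2/3 stop wider (brighter).
Net change so far: 2 stops darker. Offset with the ISO: 10000 → 12800 → 16000 → 20000 → 25600 → 32000 → 40000.

ISO 40000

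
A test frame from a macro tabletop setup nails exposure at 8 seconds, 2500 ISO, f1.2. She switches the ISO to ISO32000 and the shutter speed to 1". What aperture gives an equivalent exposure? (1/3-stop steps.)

ISO: 2500 → 3200 → 4000 → 5000 → 6400 → 8000 → 10000 → 12800 → 16000 → 20000 → 25600 → 32000 — 3 2/3 stops higher (brighter).
Shutter speed: 8 → 6 → 5 → 4 → 3.2 → 2.5 → 2 → 1.6 → 1.3 → 1 — 3 stops shorter (darker).
Net change so far: 2/3 stop brighter. Offset with the aperture: f/1.2 → f/1.4 → f/1.6.

f/1.6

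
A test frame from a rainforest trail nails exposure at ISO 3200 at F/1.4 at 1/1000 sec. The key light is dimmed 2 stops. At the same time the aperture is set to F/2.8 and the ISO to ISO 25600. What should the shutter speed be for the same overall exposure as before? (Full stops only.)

1/500s

Scene light: 2 stops darker.
Aperture: f/1.4 → f/2 → f/2.8 — 2 stops smaller aperture (darker).
ISO: 3200 → 6400 → 12800 → 25600 — 3 stops higher (brighter).
Net so far: 1 stop darker. Shutter speed: 1/1000 → 1/500.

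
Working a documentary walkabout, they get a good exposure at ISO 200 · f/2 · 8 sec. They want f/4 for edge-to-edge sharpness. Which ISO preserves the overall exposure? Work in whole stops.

Aperture: f/2 → f/2.8 → f/4 — 2 stops smaller aperture (darker).
Need 2 stops brighter from the ISO: 200 → 400 → 800.

ISO 800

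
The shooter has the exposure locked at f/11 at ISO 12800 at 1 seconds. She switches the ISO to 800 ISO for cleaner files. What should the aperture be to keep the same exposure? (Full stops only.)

ISO: 12800 → 6400 → 3200 → 1600 → 800 — 4 stops dropped (darker).
Need 4 stops brighter from the aperture: f/11 → f/8 → f/5.6 → f/4 → f/2.8.

f/2.8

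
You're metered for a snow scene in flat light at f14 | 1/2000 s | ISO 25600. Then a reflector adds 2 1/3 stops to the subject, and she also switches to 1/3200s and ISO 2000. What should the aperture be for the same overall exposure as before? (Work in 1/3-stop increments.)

f/7.1

Scene light: 2 1/3 stops brighter.
Shutter speed: 1/2000 → 1/2500 → 1/3200 — 2/3 stop shorter (darker).
ISO: 25600 → 20000 → 16000 → 12800 → 10000 → 8000 → 6400 → 5000 → 4000 → 3200 → 2500 → 2000 — 3 2/3 stops lower (darker).
Net so far: 2 stops darker. Aperture: f/14 → f/13 → f/11 → f/10 → f/9 → f/8 → f/7.1.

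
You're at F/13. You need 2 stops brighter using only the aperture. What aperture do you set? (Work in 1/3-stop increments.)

Aperture: f/13 → f/11 → f/10 → f/9 → f/8 → f/7.1 → f/6.3 — 2 stops larger aperture (brighter).

f/6.3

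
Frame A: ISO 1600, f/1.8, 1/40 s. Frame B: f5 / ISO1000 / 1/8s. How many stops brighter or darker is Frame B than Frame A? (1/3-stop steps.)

Aperture: f/1.8 → f/2 → f/2.2 → f/2.5 → f/2.8 → f/3.2 → f/3.5 → f/4 → f/4.5 → f/5 — 3 stops stopped down (darker).
Shutter speed: 1/40 → 1/30 → 1/25 → 1/20 → 1/15 → 1/13 → 1/10 → 1/8 — 2 1/3 stops slower (brighter).
ISO: 1600 → 1250 → 1000 — 2/3 stop dropped (darker).
Net: −3 +2 1/3 −2/3 = −1 1/3 stops.

1 1/3 stops darker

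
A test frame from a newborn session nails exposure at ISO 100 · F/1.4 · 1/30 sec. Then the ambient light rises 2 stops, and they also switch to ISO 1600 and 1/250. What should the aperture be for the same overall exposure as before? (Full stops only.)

Scene light: 2 stops brighter.
ISO: 100 → 200 → 400 → 800 → 1600 — 4 stops raised (brighter).
Shutter speed: 1/30 → 1/60 → 1/125 → 1/250 — 3 stops faster (darker).
Net so far: 3 stops brighter. Aperture: f/1.4 → f/2 → f/2.8 → f/4.

f/4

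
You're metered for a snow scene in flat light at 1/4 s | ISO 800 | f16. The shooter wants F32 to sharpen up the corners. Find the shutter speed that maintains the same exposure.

1 s

Aperture: f/16 → f/22 → f/32 — 2 stops stopped down (darker).
Need 2 stops brighter from the shutter speed: 1/4 → 1/2 → 1.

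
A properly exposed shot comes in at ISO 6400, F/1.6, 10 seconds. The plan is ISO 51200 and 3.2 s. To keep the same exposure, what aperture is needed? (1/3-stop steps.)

f/2.5

ISO: 6400 → 8000 → 10000 → 12800 → 16000 → 20000 → 25600 → 32000 → 40000 → 51200 — 3 stops raised (brighter).
Shutter speed: 10 → 8 → 6 → 5 → 4 → 3.2 — 1 2/3 stops shorter (darker).
Net change so far: 1 1/3 stops brighter. Offset with the aperture: f/1.6 → f/1.8 → f/2 → f/2.2 → f/2.5.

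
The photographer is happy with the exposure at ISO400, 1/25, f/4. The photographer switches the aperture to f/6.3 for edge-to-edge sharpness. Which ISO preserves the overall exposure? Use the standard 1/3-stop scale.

Aperture: f/4 → f/4.5 → f/5 → f/5.6 → f/6.3 — 1 1/3 stops smaller aperture (darker).
Need 1 1/3 stops brighter from the ISO: 400 → 500 → 640 → 800 → 1000.

ISO 1000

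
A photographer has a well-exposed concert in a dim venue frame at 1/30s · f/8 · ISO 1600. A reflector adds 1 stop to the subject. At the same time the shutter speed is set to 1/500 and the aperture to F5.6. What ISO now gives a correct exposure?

ISO 6400

Scene light: 1 stop brighter.
Shutter speed: 1/30 → 1/60 → 1/125 → 1/250 → 1/500 — 4 stops shorter (darker).
Aperture: f/8 → f/5.6 — 1 stop opened up (brighter).
Net so far: 2 stops darker. ISO: 1600 → 3200 → 6400.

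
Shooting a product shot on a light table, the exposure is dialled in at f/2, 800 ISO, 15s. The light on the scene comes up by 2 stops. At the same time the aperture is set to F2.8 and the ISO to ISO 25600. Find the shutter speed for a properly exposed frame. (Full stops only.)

Scene light: 2 stops brighter.
Aperture: f/2 → f/2.8 — 1 stop stopped down (darker).
ISO: 800 → 1600 → 3200 → 6400 → 12800 → 25600 — 5 stops higher (brighter).
Net so far: 6 stops brighter. Shutter speed: 15 → 8 → 4 → 2 → 1 → 1/2 → 1/4.

1/4s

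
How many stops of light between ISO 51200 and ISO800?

51200 → 25600 → 12800 → 6400 → 3200 → 1600 → 800 — count the steps: 6 stops.

6 stops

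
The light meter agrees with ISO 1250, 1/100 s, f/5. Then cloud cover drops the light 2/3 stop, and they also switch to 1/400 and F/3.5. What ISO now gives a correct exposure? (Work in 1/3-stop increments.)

Scene light: 2/3 stop darker.
Shutter speed: 1/100 → 1/125 → 1/160 → 1/200 → 1/250 → 1/320 → 1/400 — 2 stops shorter (darker).
Aperture: f/5 → f/4.5 → f/4 → f/3.5 — 1 stop wider (brighter).
Net so far: 1 2/3 stops darker. ISO: 1250 → 1600 → 2000 → 2500 → 3200 → 4000.

ISO 4000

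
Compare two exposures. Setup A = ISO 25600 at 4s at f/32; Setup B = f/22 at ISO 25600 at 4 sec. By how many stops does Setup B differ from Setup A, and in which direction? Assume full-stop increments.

1 stop brighter

Aperture: f/32 → f/22 — 1 stop larger aperture (brighter).
Shutter speed: unchanged.
ISO: unchanged.
Net: +1 = +1 stop.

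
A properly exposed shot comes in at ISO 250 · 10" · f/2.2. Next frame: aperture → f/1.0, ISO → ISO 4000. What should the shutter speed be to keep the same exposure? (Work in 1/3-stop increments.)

1/8s

Aperture: f/2.2 → f/2 → f/1.8 → f/1.6 → f/1.4 → f/1.2 → f/1.1 → f/1.0 — 2 1/3 stops opened up (brighter).
ISO: 250 → 320 → 400 → 500 → 640 → 800 → 1000 → 1250 → 1600 → 2000 → 2500 → 3200 → 4000 — 4 stops higher (brighter).
Net change so far: 6 1/3 stops brighter. Offset with the shutter speed: 10 → 8 → 6 → 5 → 4 → 3.2 → 2.5 → 2 → 1.6 → 1.3 → 1 → 0.8 → 0.6 → 0.5 → 0.4 → 0.3 → 1/4 → 1/5 → 1/6 → 1/8.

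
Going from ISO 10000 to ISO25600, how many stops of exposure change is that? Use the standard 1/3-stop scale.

10000 → 12800 → 16000 → 20000 → 25600 — count the steps: 4 third-stops = 1 1/3 stops.

1 1/3 stops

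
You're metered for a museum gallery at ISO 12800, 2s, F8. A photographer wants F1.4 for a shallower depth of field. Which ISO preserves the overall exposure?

Aperture: f/8 → f/5.6 → f/4 → f/2.8 → f/2 → f/1.4 — 5 stops opened up (brighter).
Need 5 stops darker from the ISO: 12800 → 6400 → 3200 → 1600 → 800 → 400.

ISO 400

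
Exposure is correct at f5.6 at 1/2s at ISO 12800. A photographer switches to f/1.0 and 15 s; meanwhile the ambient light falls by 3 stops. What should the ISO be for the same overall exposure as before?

Scene light: 3 stops darker.
Aperture: f/5.6 → f/4 → f/2.8 → f/2 → f/1.4 → f/1.0 — 5 stops larger aperture (brighter).
Shutter speed: 1/2 → 1 → 2 → 4 → 8 → 15 — 5 stops slower (brighter).
Net so far: 7 stops brighter. ISO: 12800 → 6400 → 3200 → 1600 → 800 → 400 → 200 → 100.

ISO 100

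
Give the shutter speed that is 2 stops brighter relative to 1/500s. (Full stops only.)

Shutter speed: 1/500 → 1/250 → 1/125 — 2 stops longer (brighter).

1/125s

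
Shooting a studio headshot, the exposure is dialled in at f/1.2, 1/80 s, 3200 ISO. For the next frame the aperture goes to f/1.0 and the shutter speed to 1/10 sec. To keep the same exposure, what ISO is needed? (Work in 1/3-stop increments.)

ISO 250

Aperture: f/1.2 → f/1.1 → f/1.0 — 2/3 stop larger aperture (brighter).
Shutter speed: 1/80 → 1/60 → 1/50 → 1/40 → 1/30 → 1/25 → 1/20 → 1/15 → 1/13 → 1/10 — 3 stops longer (brighter).
Net change so far: 3 2/3 stops brighter. Offset with the ISO: 3200 → 2500 → 2000 → 1600 → 1250 → 1000 → 800 → 640 → 500 → 400 → 320 → 250.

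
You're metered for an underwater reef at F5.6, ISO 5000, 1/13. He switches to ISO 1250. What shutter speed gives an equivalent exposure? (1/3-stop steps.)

0.3 s

ISO: 5000 → 4000 → 3200 → 2500 → 2000 → 1600 → 1250 — 2 stops dropped (darker).
Need 2 stops brighter from the shutter speed: 1/13 → 1/10 → 1/8 → 1/6 → 1/5 → 1/4 → 0.3.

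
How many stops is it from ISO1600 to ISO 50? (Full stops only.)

5 stops

1600 → 800 → 400 → 200 → 100 → 50 — count the steps: 5 stops.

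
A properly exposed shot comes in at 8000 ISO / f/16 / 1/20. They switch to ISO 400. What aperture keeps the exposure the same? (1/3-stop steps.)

f/3.5

ISO: 8000 → 6400 → 5000 → 4000 → 3200 → 2500 → 2000 → 1600 → 1250 → 1000 → 800 → 640 → 500 → 400 — 4 1/3 stops dropped (darker).
Need 4 1/3 stops brighter from the aperture: f/16 → f/14 → f/13 → f/11 → f/10 → f/9 → f/8 → f/7.1 → f/6.3 → f/5.6 → f/5 → f/4.5 → f/4 → f/3.5.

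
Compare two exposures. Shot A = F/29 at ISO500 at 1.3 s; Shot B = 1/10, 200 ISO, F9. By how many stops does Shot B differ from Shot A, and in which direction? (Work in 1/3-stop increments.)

1 2/3 stops darker

Aperture: f/29 → f/25 → f/22 → f/20 → f/18 → f/16 → f/14 → f/13 → f/11 → f/10 → f/9 — 3 1/3 stops opened up (brighter).
Shutter speed: 1.3 → 1 → 0.8 → 0.6 → 0.5 → 0.4 → 0.3 → 1/4 → 1/5 → 1/6 → 1/8 → 1/10 — 3 2/3 stops shorter (darker).
ISO: 500 → 400 → 320 → 250 → 200 — 1 1/3 stops dropped (darker).
Net: +3 1/3 −3 2/3 −1 1/3 = −1 2/3 stops.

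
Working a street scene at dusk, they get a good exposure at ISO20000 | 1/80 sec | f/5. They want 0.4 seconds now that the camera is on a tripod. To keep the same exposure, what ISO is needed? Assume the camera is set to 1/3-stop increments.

ISO 640

Shutter speed: 1/80 → 1/60 → 1/50 → 1/40 → 1/30 → 1/25 → 1/20 → 1/15 → 1/13 → 1/10 → 1/8 → 1/6 → 1/5 → 1/4 → 0.3 → 0.4 — 5 stops longer (brighter).
Need 5 stops darker from the ISO: 20000 → 16000 → 12800 → 10000 → 8000 → 6400 → 5000 → 4000 → 3200 → 2500 → 2000 → 1600 → 1250 → 1000 → 800 → 640.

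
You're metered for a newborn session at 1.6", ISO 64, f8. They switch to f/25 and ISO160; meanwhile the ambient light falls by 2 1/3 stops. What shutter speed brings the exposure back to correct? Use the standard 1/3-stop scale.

30 s

Scene light: 2 1/3 stops darker.
Aperture: f/8 → f/9 → f/10 → f/11 → f/13 → f/14 → f/16 → f/18 → f/20 → f/22 → f/25 — 3 1/3 stops smaller aperture (darker).
ISO: 64 → 80 → 100 → 125 → 160 — 1 1/3 stops higher (brighter).
Net so far: 4 1/3 stops darker. Shutter speed: 1.6 → 2 → 2.5 → 3.2 → 4 → 5 → 6 → 8 → 10 → 13 → 15 → 20 → 25 → 30.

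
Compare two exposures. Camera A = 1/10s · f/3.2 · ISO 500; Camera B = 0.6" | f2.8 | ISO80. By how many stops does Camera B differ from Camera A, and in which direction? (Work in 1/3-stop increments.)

1/3 stop brighter

Aperture: f/3.2 → f/2.8 — 1/3 stop opened up (brighter).
Shutter speed: 1/10 → 1/8 → 1/6 → 1/5 → 1/4 → 0.3 → 0.4 → 0.5 → 0.6 — 2 2/3 stops longer (brighter).
ISO: 500 → 400 → 320 → 250 → 200 → 160 → 125 → 100 → 80 — 2 2/3 stops dropped (darker).
Net: +1/3 +2 2/3 −2 2/3 = +1/3 stops.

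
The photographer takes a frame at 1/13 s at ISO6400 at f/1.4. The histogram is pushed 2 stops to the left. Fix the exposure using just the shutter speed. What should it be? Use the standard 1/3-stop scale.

0.3 s

Underexposed by 2 stops → need 2 stops brighter.
Shutter speed: 1/13 → 1/10 → 1/8 → 1/6 → 1/5 → 1/4 → 0.3.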